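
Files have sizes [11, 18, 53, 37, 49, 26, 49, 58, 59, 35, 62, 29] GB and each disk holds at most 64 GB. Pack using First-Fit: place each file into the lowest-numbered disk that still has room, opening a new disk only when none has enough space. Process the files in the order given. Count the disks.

Put 11 GB in disk 1; 53 GB remain.
Put 18 GB in disk 1; 35 GB remain.
Put 53 GB in disk 2; 11 GB remain.
Put 37 GB in disk 3; 27 GB remain.
Put 49 GB in disk 4; 15 GB remain.
Put 26 GB in disk 1; 9 GB remain.
Put 49 GB in disk 5; 15 GB remain.
Put 58 GB in disk 6; 6 GB remain.
Put 59 GB in disk 7; 5 GB remain.
Put 35 GB in disk 8; 29 GB remain.
Put 62 GB in disk 9; 2 GB remain.
Put 29 GB in disk 8; 0 GB remain.

9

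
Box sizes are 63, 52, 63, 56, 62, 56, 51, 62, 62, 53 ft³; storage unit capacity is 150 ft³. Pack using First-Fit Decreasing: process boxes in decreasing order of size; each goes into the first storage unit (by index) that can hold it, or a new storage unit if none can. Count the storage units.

5 storage units

Sorted descending: 63, 63, 62, 62, 62, 56, 56, 53, 52, 51.
storage unit 1: place 63 ft³, 87 ft³ left
storage unit 1: place 63 ft³, 24 ft³ left
storage unit 2: place 62 ft³, 88 ft³ left
storage unit 2: place 62 ft³, 26 ft³ left
storage unit 3: place 62 ft³, 88 ft³ left
storage unit 3: place 56 ft³, 32 ft³ left
storage unit 4: place 56 ft³, 94 ft³ left
storage unit 4: place 53 ft³, 41 ft³ left
storage unit 5: place 52 ft³, 98 ft³ left
storage unit 5: place 51 ft³, 47 ft³ left
Final storage units: [63,63] [62,62] [62,56] [56,53] [52,51].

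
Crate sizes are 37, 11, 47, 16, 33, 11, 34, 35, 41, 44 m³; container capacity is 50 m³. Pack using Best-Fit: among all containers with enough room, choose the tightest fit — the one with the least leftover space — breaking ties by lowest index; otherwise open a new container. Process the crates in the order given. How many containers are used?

container 1: place 37 m³, 13 m³ left
container 1: place 11 m³, 2 m³ left
container 2: place 47 m³, 3 m³ left
container 3: place 16 m³, 34 m³ left
container 3: place 33 m³, 1 m³ left
container 4: place 11 m³, 39 m³ left
container 4: place 34 m³, 5 m³ left
container 5: place 35 m³, 15 m³ left
container 6: place 41 m³, 9 m³ left
container 7: place 44 m³, 6 m³ left
Final containers: [37,11] [47] [16,33] [11,34] [35] [41] [44].

7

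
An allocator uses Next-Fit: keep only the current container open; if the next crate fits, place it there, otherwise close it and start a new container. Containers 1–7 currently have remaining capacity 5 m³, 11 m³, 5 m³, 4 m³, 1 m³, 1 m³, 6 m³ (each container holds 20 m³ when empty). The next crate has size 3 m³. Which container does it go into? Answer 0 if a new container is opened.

Next-Fit only looks at container 7, which has 6 m³ free.
3 m³ fits there.

7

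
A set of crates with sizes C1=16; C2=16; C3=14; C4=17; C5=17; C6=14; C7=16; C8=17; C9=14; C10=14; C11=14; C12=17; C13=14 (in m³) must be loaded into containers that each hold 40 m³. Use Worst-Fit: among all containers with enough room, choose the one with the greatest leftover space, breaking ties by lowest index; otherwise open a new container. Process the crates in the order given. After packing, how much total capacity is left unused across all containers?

80

container 1: place C1 (16 m³), 24 m³ left
container 1: place C2 (16 m³), 8 m³ left
container 2: place C3 (14 m³), 26 m³ left
container 2: place C4 (17 m³), 9 m³ left
container 3: place C5 (17 m³), 23 m³ left
container 3: place C6 (14 m³), 9 m³ left
container 4: place C7 (16 m³), 24 m³ left
container 4: place C8 (17 m³), 7 m³ left
container 5: place C9 (14 m³), 26 m³ left
container 5: place C10 (14 m³), 12 m³ left
container 6: place C11 (14 m³), 26 m³ left
container 6: place C12 (17 m³), 9 m³ left
container 7: place C13 (14 m³), 26 m³ left
7 containers × 40 m³ = 280 m³; used 200 m³; unused 80 m³.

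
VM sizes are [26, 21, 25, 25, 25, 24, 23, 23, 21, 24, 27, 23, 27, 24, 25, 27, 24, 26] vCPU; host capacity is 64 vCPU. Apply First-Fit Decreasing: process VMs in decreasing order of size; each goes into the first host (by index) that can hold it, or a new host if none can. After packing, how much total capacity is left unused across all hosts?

136

Sorted descending: 27, 27, 27, 26, 26, 25, 25, 25, 25, 24, 24, 24, 24, 23, 23, 23, 21, 21.
host 1: place 27 vCPU, 37 vCPU left
host 1: place 27 vCPU, 10 vCPU left
host 2: place 27 vCPU, 37 vCPU left
host 2: place 26 vCPU, 11 vCPU left
host 3: place 26 vCPU, 38 vCPU left
host 3: place 25 vCPU, 13 vCPU left
host 4: place 25 vCPU, 39 vCPU left
host 4: place 25 vCPU, 14 vCPU left
host 5: place 25 vCPU, 39 vCPU left
host 5: place 24 vCPU, 15 vCPU left
host 6: place 24 vCPU, 40 vCPU left
host 6: place 24 vCPU, 16 vCPU left
host 7: place 24 vCPU, 40 vCPU left
host 7: place 23 vCPU, 17 vCPU left
host 8: place 23 vCPU, 41 vCPU left
host 8: place 23 vCPU, 18 vCPU left
host 9: place 21 vCPU, 43 vCPU left
host 9: place 21 vCPU, 22 vCPU left
9 hosts × 64 vCPU = 576 vCPU; used 440 vCPU; unused 136 vCPU.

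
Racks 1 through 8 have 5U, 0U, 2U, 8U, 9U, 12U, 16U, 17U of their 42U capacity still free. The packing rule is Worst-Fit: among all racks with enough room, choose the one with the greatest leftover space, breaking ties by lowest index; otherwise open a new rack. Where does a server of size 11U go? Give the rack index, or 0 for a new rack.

8

Racks with room: rack 6 (12U), rack 7 (16U), rack 8 (17U).
Most room is rack 8 with 17U free.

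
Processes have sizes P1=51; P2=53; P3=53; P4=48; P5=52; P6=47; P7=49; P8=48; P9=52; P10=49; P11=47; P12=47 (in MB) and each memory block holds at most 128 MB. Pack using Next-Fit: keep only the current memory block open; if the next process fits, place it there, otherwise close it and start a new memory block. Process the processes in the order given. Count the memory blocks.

6

P1 (51 MB) → memory block 1 (remaining 77 MB)
P2 (53 MB) → memory block 1 (remaining 24 MB)
P3 (53 MB) → memory block 2 (remaining 75 MB)
P4 (48 MB) → memory block 2 (remaining 27 MB)
P5 (52 MB) → memory block 3 (remaining 76 MB)
P6 (47 MB) → memory block 3 (remaining 29 MB)
P7 (49 MB) → memory block 4 (remaining 79 MB)
P8 (48 MB) → memory block 4 (remaining 31 MB)
P9 (52 MB) → memory block 5 (remaining 76 MB)
P10 (49 MB) → memory block 5 (remaining 27 MB)
P11 (47 MB) → memory block 6 (remaining 81 MB)
P12 (47 MB) → memory block 6 (remaining 34 MB)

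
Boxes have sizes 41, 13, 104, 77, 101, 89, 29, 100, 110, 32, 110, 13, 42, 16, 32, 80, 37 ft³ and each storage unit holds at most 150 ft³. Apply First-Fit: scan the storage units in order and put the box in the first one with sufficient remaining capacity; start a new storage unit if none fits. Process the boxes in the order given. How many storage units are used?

8

41 ft³ → storage unit 1 (remaining 109 ft³)
13 ft³ → storage unit 1 (remaining 96 ft³)
104 ft³ → storage unit 2 (remaining 46 ft³)
77 ft³ → storage unit 1 (remaining 19 ft³)
101 ft³ → storage unit 3 (remaining 49 ft³)
89 ft³ → storage unit 4 (remaining 61 ft³)
29 ft³ → storage unit 2 (remaining 17 ft³)
100 ft³ → storage unit 5 (remaining 50 ft³)
110 ft³ → storage unit 6 (remaining 40 ft³)
32 ft³ → storage unit 3 (remaining 17 ft³)
110 ft³ → storage unit 7 (remaining 40 ft³)
13 ft³ → storage unit 1 (remaining 6 ft³)
42 ft³ → storage unit 4 (remaining 19 ft³)
16 ft³ → storage unit 2 (remaining 1 ft³)
32 ft³ → storage unit 5 (remaining 18 ft³)
80 ft³ → storage unit 8 (remaining 70 ft³)
37 ft³ → storage unit 6 (remaining 3 ft³)
Final storage units: [41,13,77,13] [104,29,16] [101,32] [89,42] [100,32] [110,37] [110] [80].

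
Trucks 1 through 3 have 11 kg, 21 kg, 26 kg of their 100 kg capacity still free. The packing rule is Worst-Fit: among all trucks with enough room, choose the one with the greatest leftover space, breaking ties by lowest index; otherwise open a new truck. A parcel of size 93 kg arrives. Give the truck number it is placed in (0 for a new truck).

No truck has ≥ 93 kg free, so a new truck is opened.

0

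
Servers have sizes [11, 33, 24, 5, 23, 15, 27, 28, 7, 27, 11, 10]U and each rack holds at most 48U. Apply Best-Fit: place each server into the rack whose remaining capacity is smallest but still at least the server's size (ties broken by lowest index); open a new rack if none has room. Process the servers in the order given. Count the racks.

rack 1: place 11U, 37U left
rack 1: place 33U, 4U left
rack 2: place 24U, 24U left
rack 2: place 5U, 19U left
rack 3: place 23U, 25U left
rack 2: place 15U, 4U left
rack 4: place 27U, 21U left
rack 5: place 28U, 20U left
rack 5: place 7U, 13U left
rack 6: place 27U, 21U left
rack 5: place 11U, 2U left
rack 4: place 10U, 11U left

6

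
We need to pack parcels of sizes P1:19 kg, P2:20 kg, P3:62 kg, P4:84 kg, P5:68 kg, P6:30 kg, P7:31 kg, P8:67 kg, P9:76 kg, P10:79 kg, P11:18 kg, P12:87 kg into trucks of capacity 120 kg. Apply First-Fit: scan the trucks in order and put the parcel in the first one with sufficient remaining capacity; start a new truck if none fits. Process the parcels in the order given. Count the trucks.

Put P1 (19 kg) in truck 1; 101 kg remain.
Put P2 (20 kg) in truck 1; 81 kg remain.
Put P3 (62 kg) in truck 1; 19 kg remain.
Put P4 (84 kg) in truck 2; 36 kg remain.
Put P5 (68 kg) in truck 3; 52 kg remain.
Put P6 (30 kg) in truck 2; 6 kg remain.
Put P7 (31 kg) in truck 3; 21 kg remain.
Put P8 (67 kg) in truck 4; 53 kg remain.
Put P9 (76 kg) in truck 5; 44 kg remain.
Put P10 (79 kg) in truck 6; 41 kg remain.
Put P11 (18 kg) in truck 1; 1 kg remain.
Put P12 (87 kg) in truck 7; 33 kg remain.
Final trucks: [19,20,62,18] [84,30] [68,31] [67] [76] [79] [87].

7 trucks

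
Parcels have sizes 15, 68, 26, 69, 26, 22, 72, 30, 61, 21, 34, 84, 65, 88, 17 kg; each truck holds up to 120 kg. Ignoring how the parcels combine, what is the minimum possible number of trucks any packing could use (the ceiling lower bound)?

Total size = 15 + 68 + 26 + 69 + 26 + 22 + 72 + 30 + 61 + 21 + 34 + 84 + 65 + 88 + 17 = 698 kg.
⌈698 / 120⌉ = 6.

6 trucks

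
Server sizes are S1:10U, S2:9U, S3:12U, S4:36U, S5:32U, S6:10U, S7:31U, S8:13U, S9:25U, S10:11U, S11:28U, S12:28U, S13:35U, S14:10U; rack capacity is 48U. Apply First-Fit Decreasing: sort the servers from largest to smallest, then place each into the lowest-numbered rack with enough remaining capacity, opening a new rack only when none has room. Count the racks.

7

Sorted descending: 36, 35, 32, 31, 28, 28, 25, 13, 12, 11, 10, 10, 10, 9.
rack 1: place 36U, 12U left
rack 2: place 35U, 13U left
rack 3: place 32U, 16U left
rack 4: place 31U, 17U left
rack 5: place 28U, 20U left
rack 6: place 28U, 20U left
rack 7: place 25U, 23U left
rack 2: place 13U, 0U left
rack 1: place 12U, 0U left
rack 3: place 11U, 5U left
rack 4: place 10U, 7U left
rack 5: place 10U, 10U left
rack 5: place 10U, 0U left
rack 6: place 9U, 11U left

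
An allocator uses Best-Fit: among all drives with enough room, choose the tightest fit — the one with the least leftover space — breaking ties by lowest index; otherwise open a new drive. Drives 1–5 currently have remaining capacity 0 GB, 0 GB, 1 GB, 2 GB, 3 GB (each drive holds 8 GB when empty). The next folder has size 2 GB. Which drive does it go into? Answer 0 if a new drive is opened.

Drives with room: drive 4 (2 GB), drive 5 (3 GB).
Tightest fit is drive 4 with 2 GB free.

4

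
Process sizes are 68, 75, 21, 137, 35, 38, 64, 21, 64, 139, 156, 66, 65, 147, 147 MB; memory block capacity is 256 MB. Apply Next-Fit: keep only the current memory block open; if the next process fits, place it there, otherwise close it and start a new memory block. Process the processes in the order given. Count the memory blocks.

7

memory block 1: place 68 MB, 188 MB left
memory block 1: place 75 MB, 113 MB left
memory block 1: place 21 MB, 92 MB left
memory block 2: place 137 MB, 119 MB left
memory block 2: place 35 MB, 84 MB left
memory block 2: place 38 MB, 46 MB left
memory block 3: place 64 MB, 192 MB left
memory block 3: place 21 MB, 171 MB left
memory block 3: place 64 MB, 107 MB left
memory block 4: place 139 MB, 117 MB left
memory block 5: place 156 MB, 100 MB left
memory block 5: place 66 MB, 34 MB left
memory block 6: place 65 MB, 191 MB left
memory block 6: place 147 MB, 44 MB left
memory block 7: place 147 MB, 109 MB left
Final memory blocks: [68,75,21] [137,35,38] [64,21,64] [139] [156,66] [65,147] [147].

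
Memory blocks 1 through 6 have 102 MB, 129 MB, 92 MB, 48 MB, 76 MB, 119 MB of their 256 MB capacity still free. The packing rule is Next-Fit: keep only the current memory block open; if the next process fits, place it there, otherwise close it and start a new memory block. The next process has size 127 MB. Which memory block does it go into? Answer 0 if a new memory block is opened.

0

Next-Fit only looks at memory block 6, which has 119 MB free.
127 MB does not fit, so a new memory block is opened.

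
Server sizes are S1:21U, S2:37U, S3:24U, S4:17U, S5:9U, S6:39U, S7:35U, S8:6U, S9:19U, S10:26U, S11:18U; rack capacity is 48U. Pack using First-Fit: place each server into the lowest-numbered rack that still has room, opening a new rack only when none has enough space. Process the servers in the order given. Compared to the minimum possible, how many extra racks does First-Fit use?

0

First-Fit: [21,24] [37,9] [17,6,19] [39] [35] [26,18] → 6 racks.
Total size 251U; any packing needs at least ⌈251/48⌉ = 6 racks.
So 6 is already optimal.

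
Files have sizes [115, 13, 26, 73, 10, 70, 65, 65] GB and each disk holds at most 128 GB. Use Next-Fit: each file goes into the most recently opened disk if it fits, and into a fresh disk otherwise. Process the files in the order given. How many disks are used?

disk 1: place 115 GB, 13 GB left
disk 1: place 13 GB, 0 GB left
disk 2: place 26 GB, 102 GB left
disk 2: place 73 GB, 29 GB left
disk 2: place 10 GB, 19 GB left
disk 3: place 70 GB, 58 GB left
disk 4: place 65 GB, 63 GB left
disk 5: place 65 GB, 63 GB left
Final disks: [115,13] [26,73,10] [70] [65] [65].

5 disks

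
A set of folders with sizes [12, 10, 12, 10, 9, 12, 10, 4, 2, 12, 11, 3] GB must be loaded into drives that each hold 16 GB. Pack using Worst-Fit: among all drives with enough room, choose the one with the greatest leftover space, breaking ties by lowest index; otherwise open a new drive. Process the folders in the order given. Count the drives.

12 GB → drive 1 (remaining 4 GB)
10 GB → drive 2 (remaining 6 GB)
12 GB → drive 3 (remaining 4 GB)
10 GB → drive 4 (remaining 6 GB)
9 GB → drive 5 (remaining 7 GB)
12 GB → drive 6 (remaining 4 GB)
10 GB → drive 7 (remaining 6 GB)
4 GB → drive 5 (remaining 3 GB)
2 GB → drive 2 (remaining 4 GB)
12 GB → drive 8 (remaining 4 GB)
11 GB → drive 9 (remaining 5 GB)
3 GB → drive 4 (remaining 3 GB)

9 drives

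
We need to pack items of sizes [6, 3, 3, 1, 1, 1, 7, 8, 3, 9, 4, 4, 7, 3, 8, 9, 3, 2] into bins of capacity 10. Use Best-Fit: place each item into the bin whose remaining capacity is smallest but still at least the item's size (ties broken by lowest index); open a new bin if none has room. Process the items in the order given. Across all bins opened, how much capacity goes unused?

bin 1: place 6, 4 left
bin 1: place 3, 1 left
bin 2: place 3, 7 left
bin 1: place 1, 0 left
bin 2: place 1, 6 left
bin 2: place 1, 5 left
bin 3: place 7, 3 left
bin 4: place 8, 2 left
bin 3: place 3, 0 left
bin 5: place 9, 1 left
bin 2: place 4, 1 left
bin 6: place 4, 6 left
bin 7: place 7, 3 left
bin 7: place 3, 0 left
bin 8: place 8, 2 left
bin 9: place 9, 1 left
bin 6: place 3, 3 left
bin 4: place 2, 0 left
9 bins × 10 = 90; used 82; unused 8.

8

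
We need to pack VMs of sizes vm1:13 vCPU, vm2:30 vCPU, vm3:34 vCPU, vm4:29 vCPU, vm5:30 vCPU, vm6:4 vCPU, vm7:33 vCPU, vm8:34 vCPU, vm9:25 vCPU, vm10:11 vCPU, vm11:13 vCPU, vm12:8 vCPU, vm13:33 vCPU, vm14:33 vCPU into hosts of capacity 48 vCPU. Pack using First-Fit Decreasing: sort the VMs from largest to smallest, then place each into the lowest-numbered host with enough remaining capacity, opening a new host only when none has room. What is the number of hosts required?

9

Sorted descending: 34, 34, 33, 33, 33, 30, 30, 29, 25, 13, 13, 11, 8, 4.
Put 34 vCPU in host 1; 14 vCPU remain.
Put 34 vCPU in host 2; 14 vCPU remain.
Put 33 vCPU in host 3; 15 vCPU remain.
Put 33 vCPU in host 4; 15 vCPU remain.
Put 33 vCPU in host 5; 15 vCPU remain.
Put 30 vCPU in host 6; 18 vCPU remain.
Put 30 vCPU in host 7; 18 vCPU remain.
Put 29 vCPU in host 8; 19 vCPU remain.
Put 25 vCPU in host 9; 23 vCPU remain.
Put 13 vCPU in host 1; 1 vCPU remain.
Put 13 vCPU in host 2; 1 vCPU remain.
Put 11 vCPU in host 3; 4 vCPU remain.
Put 8 vCPU in host 4; 7 vCPU remain.
Put 4 vCPU in host 3; 0 vCPU remain.
Final hosts: [34,13] [34,13] [33,11,4] [33,8] [33] [30] [30] [29] [25].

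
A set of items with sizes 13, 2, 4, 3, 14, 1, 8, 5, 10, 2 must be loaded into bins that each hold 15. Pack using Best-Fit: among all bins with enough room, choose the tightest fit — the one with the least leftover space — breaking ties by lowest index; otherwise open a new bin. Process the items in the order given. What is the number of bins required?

5

bin 1: place 13, 2 left
bin 1: place 2, 0 left
bin 2: place 4, 11 left
bin 2: place 3, 8 left
bin 3: place 14, 1 left
bin 3: place 1, 0 left
bin 2: place 8, 0 left
bin 4: place 5, 10 left
bin 4: place 10, 0 left
bin 5: place 2, 13 left
Final bins: [13,2] [4,3,8] [14,1] [5,10] [2].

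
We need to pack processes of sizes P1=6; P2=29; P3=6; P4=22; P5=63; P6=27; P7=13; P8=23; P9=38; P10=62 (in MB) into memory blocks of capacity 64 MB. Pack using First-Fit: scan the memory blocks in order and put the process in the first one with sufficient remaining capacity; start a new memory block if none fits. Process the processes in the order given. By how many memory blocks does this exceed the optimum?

First-Fit: [6,29,6,22] [63] [27,13,23] [38] [62] → 5 memory blocks.
Total size 289 MB; any packing needs at least ⌈289/64⌉ = 5 memory blocks.
So 5 is already optimal.

0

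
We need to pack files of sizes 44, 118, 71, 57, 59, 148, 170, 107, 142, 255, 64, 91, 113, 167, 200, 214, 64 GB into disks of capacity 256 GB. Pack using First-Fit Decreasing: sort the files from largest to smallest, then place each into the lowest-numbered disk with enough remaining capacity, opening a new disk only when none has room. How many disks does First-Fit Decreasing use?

9

Sorted descending: 255, 214, 200, 170, 167, 148, 142, 118, 113, 107, 91, 71, 64, 64, 59, 57, 44.
Put 255 GB in disk 1; 1 GB remain.
Put 214 GB in disk 2; 42 GB remain.
Put 200 GB in disk 3; 56 GB remain.
Put 170 GB in disk 4; 86 GB remain.
Put 167 GB in disk 5; 89 GB remain.
Put 148 GB in disk 6; 108 GB remain.
Put 142 GB in disk 7; 114 GB remain.
Put 118 GB in disk 8; 138 GB remain.
Put 113 GB in disk 7; 1 GB remain.
Put 107 GB in disk 6; 1 GB remain.
Put 91 GB in disk 8; 47 GB remain.
Put 71 GB in disk 4; 15 GB remain.
Put 64 GB in disk 5; 25 GB remain.
Put 64 GB in disk 9; 192 GB remain.
Put 59 GB in disk 9; 133 GB remain.
Put 57 GB in disk 9; 76 GB remain.
Put 44 GB in disk 3; 12 GB remain.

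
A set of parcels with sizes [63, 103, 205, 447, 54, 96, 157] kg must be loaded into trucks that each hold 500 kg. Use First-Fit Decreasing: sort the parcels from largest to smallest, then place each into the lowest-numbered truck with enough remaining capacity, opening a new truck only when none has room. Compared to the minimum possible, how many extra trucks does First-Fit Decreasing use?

0

First-Fit Decreasing: [447] [205,157,103] [96,63,54] → 3 trucks.
Total size 1125 kg; any packing needs at least ⌈1125/500⌉ = 3 trucks.
So 3 is already optimal.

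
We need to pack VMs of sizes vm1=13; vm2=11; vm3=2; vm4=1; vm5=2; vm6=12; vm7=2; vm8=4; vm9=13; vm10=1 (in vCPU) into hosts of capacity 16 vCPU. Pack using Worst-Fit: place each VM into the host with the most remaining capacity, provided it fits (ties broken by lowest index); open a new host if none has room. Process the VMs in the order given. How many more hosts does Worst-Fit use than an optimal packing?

1

Worst-Fit: [13,1] [11,2,2] [12,2] [4,1] [13] → 5 hosts.
Total size 61 vCPU; any packing needs at least ⌈61/16⌉ = 4 hosts.
An optimal packing achieves that bound: [13,2,1] [13,2,1] [12,4] [11,2] → 4 hosts.
Excess: 5 − 4 = 1.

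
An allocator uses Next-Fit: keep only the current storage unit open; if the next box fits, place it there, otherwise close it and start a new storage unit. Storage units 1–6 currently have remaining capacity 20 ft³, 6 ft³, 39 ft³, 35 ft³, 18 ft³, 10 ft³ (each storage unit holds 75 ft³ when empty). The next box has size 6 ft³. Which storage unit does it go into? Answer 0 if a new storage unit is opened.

Next-Fit only looks at storage unit 6, which has 10 ft³ free.
6 ft³ fits there.

6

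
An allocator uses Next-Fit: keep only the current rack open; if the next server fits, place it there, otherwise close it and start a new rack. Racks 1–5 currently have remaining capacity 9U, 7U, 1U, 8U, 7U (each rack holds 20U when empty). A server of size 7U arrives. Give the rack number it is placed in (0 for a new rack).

Next-Fit only looks at rack 5, which has 7U free.
7U fits there.

5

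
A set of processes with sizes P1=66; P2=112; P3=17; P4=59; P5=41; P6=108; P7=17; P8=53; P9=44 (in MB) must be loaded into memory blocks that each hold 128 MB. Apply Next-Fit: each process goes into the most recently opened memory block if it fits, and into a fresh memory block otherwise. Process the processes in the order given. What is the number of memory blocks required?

P1 (66 MB) → memory block 1 (remaining 62 MB)
P2 (112 MB) → memory block 2 (remaining 16 MB)
P3 (17 MB) → memory block 3 (remaining 111 MB)
P4 (59 MB) → memory block 3 (remaining 52 MB)
P5 (41 MB) → memory block 3 (remaining 11 MB)
P6 (108 MB) → memory block 4 (remaining 20 MB)
P7 (17 MB) → memory block 4 (remaining 3 MB)
P8 (53 MB) → memory block 5 (remaining 75 MB)
P9 (44 MB) → memory block 5 (remaining 31 MB)

5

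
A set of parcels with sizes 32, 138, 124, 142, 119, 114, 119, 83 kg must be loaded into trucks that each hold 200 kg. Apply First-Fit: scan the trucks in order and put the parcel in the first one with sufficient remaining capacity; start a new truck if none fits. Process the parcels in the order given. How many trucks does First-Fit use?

Put 32 kg in truck 1; 168 kg remain.
Put 138 kg in truck 1; 30 kg remain.
Put 124 kg in truck 2; 76 kg remain.
Put 142 kg in truck 3; 58 kg remain.
Put 119 kg in truck 4; 81 kg remain.
Put 114 kg in truck 5; 86 kg remain.
Put 119 kg in truck 6; 81 kg remain.
Put 83 kg in truck 5; 3 kg remain.

6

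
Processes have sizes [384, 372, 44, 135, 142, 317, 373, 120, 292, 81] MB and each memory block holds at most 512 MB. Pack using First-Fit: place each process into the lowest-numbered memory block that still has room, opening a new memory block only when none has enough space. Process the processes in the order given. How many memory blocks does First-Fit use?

memory block 1: place 384 MB, 128 MB left
memory block 2: place 372 MB, 140 MB left
memory block 1: place 44 MB, 84 MB left
memory block 2: place 135 MB, 5 MB left
memory block 3: place 142 MB, 370 MB left
memory block 3: place 317 MB, 53 MB left
memory block 4: place 373 MB, 139 MB left
memory block 4: place 120 MB, 19 MB left
memory block 5: place 292 MB, 220 MB left
memory block 1: place 81 MB, 3 MB left

5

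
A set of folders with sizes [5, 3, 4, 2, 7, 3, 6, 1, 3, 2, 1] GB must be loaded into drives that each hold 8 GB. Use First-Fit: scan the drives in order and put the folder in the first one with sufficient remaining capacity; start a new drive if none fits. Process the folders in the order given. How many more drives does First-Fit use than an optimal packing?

First-Fit: [5,3] [4,2,1,1] [7] [3,3,2] [6] → 5 drives.
Total size 37 GB; any packing needs at least ⌈37/8⌉ = 5 drives.
So 5 is already optimal.

0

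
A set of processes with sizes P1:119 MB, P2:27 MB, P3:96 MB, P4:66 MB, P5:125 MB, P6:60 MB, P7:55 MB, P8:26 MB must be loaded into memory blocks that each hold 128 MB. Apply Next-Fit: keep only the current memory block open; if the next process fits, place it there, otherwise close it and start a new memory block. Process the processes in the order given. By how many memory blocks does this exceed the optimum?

Next-Fit: [119] [27,96] [66] [125] [60,55] [26] → 6 memory blocks.
Total size 574 MB; any packing needs at least ⌈574/128⌉ = 5 memory blocks.
An optimal packing achieves that bound: [125] [119] [96,27] [66,60] [55,26] → 5 memory blocks.
Excess: 6 − 5 = 1.

1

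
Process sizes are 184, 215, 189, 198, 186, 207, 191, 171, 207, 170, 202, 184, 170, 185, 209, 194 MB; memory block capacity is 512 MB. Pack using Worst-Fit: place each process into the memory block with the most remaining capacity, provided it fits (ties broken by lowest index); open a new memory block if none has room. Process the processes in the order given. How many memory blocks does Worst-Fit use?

8

memory block 1: place 184 MB, 328 MB left
memory block 1: place 215 MB, 113 MB left
memory block 2: place 189 MB, 323 MB left
memory block 2: place 198 MB, 125 MB left
memory block 3: place 186 MB, 326 MB left
memory block 3: place 207 MB, 119 MB left
memory block 4: place 191 MB, 321 MB left
memory block 4: place 171 MB, 150 MB left
memory block 5: place 207 MB, 305 MB left
memory block 5: place 170 MB, 135 MB left
memory block 6: place 202 MB, 310 MB left
memory block 6: place 184 MB, 126 MB left
memory block 7: place 170 MB, 342 MB left
memory block 7: place 185 MB, 157 MB left
memory block 8: place 209 MB, 303 MB left
memory block 8: place 194 MB, 109 MB left
Final memory blocks: [184,215] [189,198] [186,207] [191,171] [207,170] [202,184] [170,185] [209,194].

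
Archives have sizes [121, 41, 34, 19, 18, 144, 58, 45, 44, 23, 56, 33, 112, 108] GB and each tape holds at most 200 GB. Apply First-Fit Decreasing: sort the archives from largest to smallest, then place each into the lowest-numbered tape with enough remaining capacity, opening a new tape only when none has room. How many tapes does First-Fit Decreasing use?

5

Sorted descending: 144, 121, 112, 108, 58, 56, 45, 44, 41, 34, 33, 23, 19, 18.
Put 144 GB in tape 1; 56 GB remain.
Put 121 GB in tape 2; 79 GB remain.
Put 112 GB in tape 3; 88 GB remain.
Put 108 GB in tape 4; 92 GB remain.
Put 58 GB in tape 2; 21 GB remain.
Put 56 GB in tape 1; 0 GB remain.
Put 45 GB in tape 3; 43 GB remain.
Put 44 GB in tape 4; 48 GB remain.
Put 41 GB in tape 3; 2 GB remain.
Put 34 GB in tape 4; 14 GB remain.
Put 33 GB in tape 5; 167 GB remain.
Put 23 GB in tape 5; 144 GB remain.
Put 19 GB in tape 2; 2 GB remain.
Put 18 GB in tape 5; 126 GB remain.
Final tapes: [144,56] [121,58,19] [112,45,41] [108,44,34] [33,23,18].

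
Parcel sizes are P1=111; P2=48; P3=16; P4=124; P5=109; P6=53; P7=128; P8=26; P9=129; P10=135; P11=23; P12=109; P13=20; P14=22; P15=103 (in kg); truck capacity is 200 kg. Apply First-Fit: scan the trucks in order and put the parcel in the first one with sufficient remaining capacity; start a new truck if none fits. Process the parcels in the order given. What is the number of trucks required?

8

truck 1: place P1 (111 kg), 89 kg left
truck 1: place P2 (48 kg), 41 kg left
truck 1: place P3 (16 kg), 25 kg left
truck 2: place P4 (124 kg), 76 kg left
truck 3: place P5 (109 kg), 91 kg left
truck 2: place P6 (53 kg), 23 kg left
truck 4: place P7 (128 kg), 72 kg left
truck 3: place P8 (26 kg), 65 kg left
truck 5: place P9 (129 kg), 71 kg left
truck 6: place P10 (135 kg), 65 kg left
truck 1: place P11 (23 kg), 2 kg left
truck 7: place P12 (109 kg), 91 kg left
truck 2: place P13 (20 kg), 3 kg left
truck 3: place P14 (22 kg), 43 kg left
truck 8: place P15 (103 kg), 97 kg left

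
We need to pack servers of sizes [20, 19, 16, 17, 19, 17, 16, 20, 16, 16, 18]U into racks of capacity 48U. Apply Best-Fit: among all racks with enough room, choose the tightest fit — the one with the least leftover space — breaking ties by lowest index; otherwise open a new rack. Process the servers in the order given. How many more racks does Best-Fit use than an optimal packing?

Best-Fit: [20,19] [16,17] [19,17] [16,20] [16,16] [18] → 6 racks.
Total size 194U; any packing needs at least ⌈194/48⌉ = 5 racks.
An optimal packing achieves that bound: [20,20] [19,19] [18,17] [17,16] [16,16,16] → 5 racks.
Excess: 6 − 5 = 1.

1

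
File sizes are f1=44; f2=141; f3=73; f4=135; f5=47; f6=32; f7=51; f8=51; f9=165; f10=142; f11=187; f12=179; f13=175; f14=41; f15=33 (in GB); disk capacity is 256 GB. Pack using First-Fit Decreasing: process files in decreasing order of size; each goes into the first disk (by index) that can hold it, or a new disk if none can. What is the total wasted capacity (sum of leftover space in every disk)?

Sorted descending: 187, 179, 175, 165, 142, 141, 135, 73, 51, 51, 47, 44, 41, 33, 32.
disk 1: place 187 GB, 69 GB left
disk 2: place 179 GB, 77 GB left
disk 3: place 175 GB, 81 GB left
disk 4: place 165 GB, 91 GB left
disk 5: place 142 GB, 114 GB left
disk 6: place 141 GB, 115 GB left
disk 7: place 135 GB, 121 GB left
disk 2: place 73 GB, 4 GB left
disk 1: place 51 GB, 18 GB left
disk 3: place 51 GB, 30 GB left
disk 4: place 47 GB, 44 GB left
disk 4: place 44 GB, 0 GB left
disk 5: place 41 GB, 73 GB left
disk 5: place 33 GB, 40 GB left
disk 5: place 32 GB, 8 GB left
7 disks × 256 GB = 1792 GB; used 1496 GB; unused 296 GB.

296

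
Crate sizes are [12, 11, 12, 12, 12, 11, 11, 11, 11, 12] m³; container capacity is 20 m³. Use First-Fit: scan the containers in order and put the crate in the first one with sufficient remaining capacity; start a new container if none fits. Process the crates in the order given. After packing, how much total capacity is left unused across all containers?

Put 12 m³ in container 1; 8 m³ remain.
Put 11 m³ in container 2; 9 m³ remain.
Put 12 m³ in container 3; 8 m³ remain.
Put 12 m³ in container 4; 8 m³ remain.
Put 12 m³ in container 5; 8 m³ remain.
Put 11 m³ in container 6; 9 m³ remain.
Put 11 m³ in container 7; 9 m³ remain.
Put 11 m³ in container 8; 9 m³ remain.
Put 11 m³ in container 9; 9 m³ remain.
Put 12 m³ in container 10; 8 m³ remain.
10 containers × 20 m³ = 200 m³; used 115 m³; unused 85 m³.

85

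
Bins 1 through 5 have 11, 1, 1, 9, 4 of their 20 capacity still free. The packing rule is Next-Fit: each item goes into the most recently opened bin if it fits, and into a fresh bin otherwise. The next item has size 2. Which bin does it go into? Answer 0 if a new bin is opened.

Next-Fit only looks at bin 5, which has 4 free.
2 fits there.

5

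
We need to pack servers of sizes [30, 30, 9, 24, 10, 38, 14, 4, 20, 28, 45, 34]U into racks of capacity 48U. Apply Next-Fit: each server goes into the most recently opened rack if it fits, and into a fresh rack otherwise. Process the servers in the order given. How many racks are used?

rack 1: place 30U, 18U left
rack 2: place 30U, 18U left
rack 2: place 9U, 9U left
rack 3: place 24U, 24U left
rack 3: place 10U, 14U left
rack 4: place 38U, 10U left
rack 5: place 14U, 34U left
rack 5: place 4U, 30U left
rack 5: place 20U, 10U left
rack 6: place 28U, 20U left
rack 7: place 45U, 3U left
rack 8: place 34U, 14U left
Final racks: [30] [30,9] [24,10] [38] [14,4,20] [28] [45] [34].

8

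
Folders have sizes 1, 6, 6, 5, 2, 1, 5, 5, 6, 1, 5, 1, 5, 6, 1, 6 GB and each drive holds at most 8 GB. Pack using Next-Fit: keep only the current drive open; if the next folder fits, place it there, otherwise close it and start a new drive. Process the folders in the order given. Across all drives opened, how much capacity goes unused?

18

drive 1: place 1 GB, 7 GB left
drive 1: place 6 GB, 1 GB left
drive 2: place 6 GB, 2 GB left
drive 3: place 5 GB, 3 GB left
drive 3: place 2 GB, 1 GB left
drive 3: place 1 GB, 0 GB left
drive 4: place 5 GB, 3 GB left
drive 5: place 5 GB, 3 GB left
drive 6: place 6 GB, 2 GB left
drive 6: place 1 GB, 1 GB left
drive 7: place 5 GB, 3 GB left
drive 7: place 1 GB, 2 GB left
drive 8: place 5 GB, 3 GB left
drive 9: place 6 GB, 2 GB left
drive 9: place 1 GB, 1 GB left
drive 10: place 6 GB, 2 GB left
10 drives × 8 GB = 80 GB; used 62 GB; unused 18 GB.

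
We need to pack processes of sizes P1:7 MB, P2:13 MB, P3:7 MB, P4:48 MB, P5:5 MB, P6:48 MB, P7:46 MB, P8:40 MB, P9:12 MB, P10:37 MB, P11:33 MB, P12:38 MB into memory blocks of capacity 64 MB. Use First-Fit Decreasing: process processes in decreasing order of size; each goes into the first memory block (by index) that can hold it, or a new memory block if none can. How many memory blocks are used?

7 memory blocks

Sorted descending: 48, 48, 46, 40, 38, 37, 33, 13, 12, 7, 7, 5.
Put 48 MB in memory block 1; 16 MB remain.
Put 48 MB in memory block 2; 16 MB remain.
Put 46 MB in memory block 3; 18 MB remain.
Put 40 MB in memory block 4; 24 MB remain.
Put 38 MB in memory block 5; 26 MB remain.
Put 37 MB in memory block 6; 27 MB remain.
Put 33 MB in memory block 7; 31 MB remain.
Put 13 MB in memory block 1; 3 MB remain.
Put 12 MB in memory block 2; 4 MB remain.
Put 7 MB in memory block 3; 11 MB remain.
Put 7 MB in memory block 3; 4 MB remain.
Put 5 MB in memory block 4; 19 MB remain.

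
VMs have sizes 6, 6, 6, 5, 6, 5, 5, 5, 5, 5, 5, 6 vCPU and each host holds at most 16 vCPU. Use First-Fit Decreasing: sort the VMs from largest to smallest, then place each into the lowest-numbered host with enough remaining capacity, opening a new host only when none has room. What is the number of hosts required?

Sorted descending: 6, 6, 6, 6, 6, 5, 5, 5, 5, 5, 5, 5.
6 vCPU → host 1 (remaining 10 vCPU)
6 vCPU → host 1 (remaining 4 vCPU)
6 vCPU → host 2 (remaining 10 vCPU)
6 vCPU → host 2 (remaining 4 vCPU)
6 vCPU → host 3 (remaining 10 vCPU)
5 vCPU → host 3 (remaining 5 vCPU)
5 vCPU → host 3 (remaining 0 vCPU)
5 vCPU → host 4 (remaining 11 vCPU)
5 vCPU → host 4 (remaining 6 vCPU)
5 vCPU → host 4 (remaining 1 vCPU)
5 vCPU → host 5 (remaining 11 vCPU)
5 vCPU → host 5 (remaining 6 vCPU)

5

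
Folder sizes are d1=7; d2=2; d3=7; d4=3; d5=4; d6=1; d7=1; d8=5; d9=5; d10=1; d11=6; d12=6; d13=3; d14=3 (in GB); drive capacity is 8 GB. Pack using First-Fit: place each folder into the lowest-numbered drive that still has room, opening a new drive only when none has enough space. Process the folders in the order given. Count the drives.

8

Put d1 (7 GB) in drive 1; 1 GB remain.
Put d2 (2 GB) in drive 2; 6 GB remain.
Put d3 (7 GB) in drive 3; 1 GB remain.
Put d4 (3 GB) in drive 2; 3 GB remain.
Put d5 (4 GB) in drive 4; 4 GB remain.
Put d6 (1 GB) in drive 1; 0 GB remain.
Put d7 (1 GB) in drive 2; 2 GB remain.
Put d8 (5 GB) in drive 5; 3 GB remain.
Put d9 (5 GB) in drive 6; 3 GB remain.
Put d10 (1 GB) in drive 2; 1 GB remain.
Put d11 (6 GB) in drive 7; 2 GB remain.
Put d12 (6 GB) in drive 8; 2 GB remain.
Put d13 (3 GB) in drive 4; 1 GB remain.
Put d14 (3 GB) in drive 5; 0 GB remain.
Final drives: [7,1] [2,3,1,1] [7] [4,3] [5,3] [5] [6] [6].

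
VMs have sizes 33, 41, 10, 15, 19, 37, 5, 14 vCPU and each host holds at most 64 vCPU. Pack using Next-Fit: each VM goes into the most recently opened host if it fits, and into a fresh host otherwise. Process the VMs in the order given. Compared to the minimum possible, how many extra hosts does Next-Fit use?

1

Next-Fit: [33] [41,10] [15,19] [37,5,14] → 4 hosts.
Total size 174 vCPU; any packing needs at least ⌈174/64⌉ = 3 hosts.
An optimal packing achieves that bound: [41,19] [37,15,10] [33,14,5] → 3 hosts.
Excess: 4 − 3 = 1.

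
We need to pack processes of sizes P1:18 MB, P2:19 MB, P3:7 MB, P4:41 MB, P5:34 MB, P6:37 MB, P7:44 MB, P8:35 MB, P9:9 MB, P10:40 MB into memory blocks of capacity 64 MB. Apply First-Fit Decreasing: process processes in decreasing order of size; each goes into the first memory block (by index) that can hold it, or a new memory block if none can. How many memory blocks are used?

6 memory blocks

Sorted descending: 44, 41, 40, 37, 35, 34, 19, 18, 9, 7.
memory block 1: place 44 MB, 20 MB left
memory block 2: place 41 MB, 23 MB left
memory block 3: place 40 MB, 24 MB left
memory block 4: place 37 MB, 27 MB left
memory block 5: place 35 MB, 29 MB left
memory block 6: place 34 MB, 30 MB left
memory block 1: place 19 MB, 1 MB left
memory block 2: place 18 MB, 5 MB left
memory block 3: place 9 MB, 15 MB left
memory block 3: place 7 MB, 8 MB left
Final memory blocks: [44,19] [41,18] [40,9,7] [37] [35] [34].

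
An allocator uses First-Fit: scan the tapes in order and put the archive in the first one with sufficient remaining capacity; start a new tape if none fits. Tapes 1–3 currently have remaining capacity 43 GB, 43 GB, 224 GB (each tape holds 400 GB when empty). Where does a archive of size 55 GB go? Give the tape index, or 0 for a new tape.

Tapes with room: tape 3 (224 GB).
The first with room is tape 3.

3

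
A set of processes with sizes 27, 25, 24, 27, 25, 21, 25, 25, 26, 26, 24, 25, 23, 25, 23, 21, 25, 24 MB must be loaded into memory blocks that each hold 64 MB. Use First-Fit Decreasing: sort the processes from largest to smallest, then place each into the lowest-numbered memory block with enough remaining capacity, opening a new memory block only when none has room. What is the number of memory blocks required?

Sorted descending: 27, 27, 26, 26, 25, 25, 25, 25, 25, 25, 25, 24, 24, 24, 23, 23, 21, 21.
memory block 1: place 27 MB, 37 MB left
memory block 1: place 27 MB, 10 MB left
memory block 2: place 26 MB, 38 MB left
memory block 2: place 26 MB, 12 MB left
memory block 3: place 25 MB, 39 MB left
memory block 3: place 25 MB, 14 MB left
memory block 4: place 25 MB, 39 MB left
memory block 4: place 25 MB, 14 MB left
memory block 5: place 25 MB, 39 MB left
memory block 5: place 25 MB, 14 MB left
memory block 6: place 25 MB, 39 MB left
memory block 6: place 24 MB, 15 MB left
memory block 7: place 24 MB, 40 MB left
memory block 7: place 24 MB, 16 MB left
memory block 8: place 23 MB, 41 MB left
memory block 8: place 23 MB, 18 MB left
memory block 9: place 21 MB, 43 MB left
memory block 9: place 21 MB, 22 MB left
Final memory blocks: [27,27] [26,26] [25,25] [25,25] [25,25] [25,24] [24,24] [23,23] [21,21].

9 memory blocks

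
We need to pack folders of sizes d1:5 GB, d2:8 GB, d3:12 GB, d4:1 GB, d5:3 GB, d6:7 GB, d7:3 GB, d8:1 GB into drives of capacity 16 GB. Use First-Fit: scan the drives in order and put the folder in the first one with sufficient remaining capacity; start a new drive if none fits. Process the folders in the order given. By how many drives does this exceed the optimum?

0

First-Fit: [5,8,1,1] [12,3] [7,3] → 3 drives.
Total size 40 GB; any packing needs at least ⌈40/16⌉ = 3 drives.
So 3 is already optimal.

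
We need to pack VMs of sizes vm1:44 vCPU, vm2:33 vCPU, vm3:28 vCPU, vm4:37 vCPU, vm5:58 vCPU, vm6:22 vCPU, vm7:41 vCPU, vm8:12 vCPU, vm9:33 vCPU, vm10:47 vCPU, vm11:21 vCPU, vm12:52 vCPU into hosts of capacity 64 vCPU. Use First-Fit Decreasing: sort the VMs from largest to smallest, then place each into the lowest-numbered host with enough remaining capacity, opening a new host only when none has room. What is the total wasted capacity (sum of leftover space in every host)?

Sorted descending: 58, 52, 47, 44, 41, 37, 33, 33, 28, 22, 21, 12.
host 1: place 58 vCPU, 6 vCPU left
host 2: place 52 vCPU, 12 vCPU left
host 3: place 47 vCPU, 17 vCPU left
host 4: place 44 vCPU, 20 vCPU left
host 5: place 41 vCPU, 23 vCPU left
host 6: place 37 vCPU, 27 vCPU left
host 7: place 33 vCPU, 31 vCPU left
host 8: place 33 vCPU, 31 vCPU left
host 7: place 28 vCPU, 3 vCPU left
host 5: place 22 vCPU, 1 vCPU left
host 6: place 21 vCPU, 6 vCPU left
host 2: place 12 vCPU, 0 vCPU left
8 hosts × 64 vCPU = 512 vCPU; used 428 vCPU; unused 84 vCPU.

84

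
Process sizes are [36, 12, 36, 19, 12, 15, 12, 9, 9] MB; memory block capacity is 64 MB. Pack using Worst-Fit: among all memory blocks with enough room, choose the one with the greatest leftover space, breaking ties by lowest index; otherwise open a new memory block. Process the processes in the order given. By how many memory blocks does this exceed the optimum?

Worst-Fit: [36,12,12] [36,19] [15,12,9,9] → 3 memory blocks.
Total size 160 MB; any packing needs at least ⌈160/64⌉ = 3 memory blocks.
So 3 is already optimal.

0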